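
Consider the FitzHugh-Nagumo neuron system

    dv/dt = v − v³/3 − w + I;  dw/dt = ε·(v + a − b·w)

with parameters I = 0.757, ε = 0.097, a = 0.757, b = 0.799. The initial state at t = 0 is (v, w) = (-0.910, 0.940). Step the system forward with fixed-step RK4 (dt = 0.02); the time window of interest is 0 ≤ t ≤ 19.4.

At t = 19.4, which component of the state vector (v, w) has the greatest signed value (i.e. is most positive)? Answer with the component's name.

largest component: v

t=0.000: state=(-0.910, 0.940)
step 1 (dt=0.02): k1=(-0.842, -0.088), k2=(-0.842, -0.088), k3=(-0.842, -0.088), k4=(-0.843, -0.089); state += dt/6·(k1+2k2+2k3+k4)
t=0.020: state=(-0.927, 0.938)
t=0.040: state=(-0.944, 0.936)
t=0.060: state=(-0.961, 0.935)
continuing one RK4 step at a time; state shown every 50 steps (Δt=1):
t=1.000: state=(-1.568, 0.820)
t=2.000: state=(-1.693, 0.675)
t=3.000: state=(-1.649, 0.539)
t=4.000: state=(-1.580, 0.419)
t=5.000: state=(-1.506, 0.314)
t=6.000: state=(-1.430, 0.224)
t=7.000: state=(-1.351, 0.149)
t=8.000: state=(-1.270, 0.086)
t=9.000: state=(-1.183, 0.036)
t=10.000: state=(-1.088, -0.002)
t=11.000: state=(-0.979, -0.028)
t=12.000: state=(-0.845, -0.041)
t=13.000: state=(-0.658, -0.038)
t=14.000: state=(-0.339, -0.012)
t=15.000: state=(0.363, 0.056)
t=16.000: state=(1.540, 0.213)
t=17.000: state=(1.869, 0.434)
t=18.000: state=(1.820, 0.645)
t=19.000: state=(1.737, 0.834)
t=19.400: state=(1.702, 0.903)
compare at T: v=1.702, w=0.903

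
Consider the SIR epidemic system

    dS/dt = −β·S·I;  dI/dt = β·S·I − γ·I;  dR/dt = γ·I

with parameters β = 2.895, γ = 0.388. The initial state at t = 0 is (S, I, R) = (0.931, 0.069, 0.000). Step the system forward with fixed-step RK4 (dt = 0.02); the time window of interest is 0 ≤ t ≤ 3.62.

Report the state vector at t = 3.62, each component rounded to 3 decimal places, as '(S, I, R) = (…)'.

t=0.000: state=(0.931, 0.069, 0.000)
step 1 (dt=0.02): k1=(-0.186, 0.159, 0.027), k2=(-0.190, 0.162, 0.027), k3=(-0.190, 0.163, 0.027), k4=(-0.194, 0.166, 0.028); state += dt/6·(k1+2k2+2k3+k4)
t=0.020: state=(0.927, 0.072, 0.001)
t=0.040: state=(0.923, 0.076, 0.001)
t=0.060: state=(0.919, 0.079, 0.002)
continuing one RK4 step at a time; state shown every 10 steps (Δt=0.2):
t=0.200: state=(0.885, 0.108, 0.007)
t=0.400: state=(0.819, 0.164, 0.017)
t=0.600: state=(0.729, 0.238, 0.033)
t=0.800: state=(0.620, 0.326, 0.054)
t=1.000: state=(0.500, 0.417, 0.083)
t=1.200: state=(0.383, 0.498, 0.119)
t=1.400: state=(0.282, 0.558, 0.160)
t=1.600: state=(0.202, 0.593, 0.205)
t=1.800: state=(0.143, 0.606, 0.251)
t=2.000: state=(0.100, 0.601, 0.298)
t=2.200: state=(0.071, 0.584, 0.344)
t=2.400: state=(0.051, 0.560, 0.389)
t=2.600: state=(0.037, 0.531, 0.431)
t=2.800: state=(0.028, 0.501, 0.471)
t=3.000: state=(0.021, 0.470, 0.509)
t=3.200: state=(0.016, 0.440, 0.544)
t=3.400: state=(0.013, 0.410, 0.577)
t=3.600: state=(0.010, 0.382, 0.608)
t=3.620: state=(0.010, 0.379, 0.611)

(S, I, R) = (0.010, 0.379, 0.611)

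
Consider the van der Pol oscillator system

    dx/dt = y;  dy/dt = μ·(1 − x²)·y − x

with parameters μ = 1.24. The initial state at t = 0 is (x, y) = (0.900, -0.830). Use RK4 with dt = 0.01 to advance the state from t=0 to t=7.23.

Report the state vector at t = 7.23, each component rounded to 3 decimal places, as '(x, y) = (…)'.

(x, y) = (0.455, -1.680)

t=0.000: state=(0.900, -0.830)
step 1 (dt=0.01): k1=(-0.830, -1.096), k2=(-0.835, -1.100), k3=(-0.836, -1.100), k4=(-0.841, -1.105); state += dt/6·(k1+2k2+2k3+k4)
t=0.010: state=(0.892, -0.841)
t=0.020: state=(0.883, -0.852)
t=0.030: state=(0.875, -0.863)
continuing one RK4 step at a time; state shown every 25 steps (Δt=0.25):
t=0.250: state=(0.655, -1.145)
t=0.500: state=(0.317, -1.584)
t=0.750: state=(-0.150, -2.173)
t=1.000: state=(-0.761, -2.639)
t=1.250: state=(-1.393, -2.216)
t=1.500: state=(-1.801, -1.020)
t=1.750: state=(-1.933, -0.139)
t=2.000: state=(-1.910, 0.267)
t=2.250: state=(-1.818, 0.450)
t=2.500: state=(-1.691, 0.562)
t=2.750: state=(-1.538, 0.661)
t=3.000: state=(-1.359, 0.779)
t=3.250: state=(-1.145, 0.941)
t=3.500: state=(-0.881, 1.185)
t=3.750: state=(-0.541, 1.570)
t=4.000: state=(-0.079, 2.158)
t=4.250: state=(0.546, 2.810)
t=4.500: state=(1.263, 2.707)
t=4.750: state=(1.793, 1.426)
t=5.000: state=(1.994, 0.300)
t=5.250: state=(1.996, -0.208)
t=5.500: state=(1.915, -0.414)
t=5.750: state=(1.797, -0.521)
t=6.000: state=(1.656, -0.606)
t=6.250: state=(1.493, -0.701)
t=6.500: state=(1.303, -0.826)
t=6.750: state=(1.076, -1.006)
t=7.000: state=(0.792, -1.283)
t=7.230: state=(0.455, -1.680)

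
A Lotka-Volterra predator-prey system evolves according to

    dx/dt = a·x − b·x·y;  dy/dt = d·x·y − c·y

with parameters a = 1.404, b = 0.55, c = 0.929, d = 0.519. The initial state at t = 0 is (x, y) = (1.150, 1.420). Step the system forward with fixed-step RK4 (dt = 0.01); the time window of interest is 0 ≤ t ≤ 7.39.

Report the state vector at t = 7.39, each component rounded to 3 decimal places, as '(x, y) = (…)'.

(x, y) = (3.308, 1.867)

t=0.000: state=(1.150, 1.420)
step 1 (dt=0.01): k1=(0.716, -0.472), k2=(0.720, -0.468), k3=(0.720, -0.468), k4=(0.724, -0.465); state += dt/6·(k1+2k2+2k3+k4)
t=0.010: state=(1.157, 1.415)
t=0.020: state=(1.164, 1.411)
t=0.030: state=(1.172, 1.406)
continuing one RK4 step at a time; state shown every 25 steps (Δt=0.25):
t=0.250: state=(1.353, 1.323)
t=0.500: state=(1.609, 1.271)
t=0.750: state=(1.921, 1.266)
t=1.000: state=(2.287, 1.318)
t=1.250: state=(2.689, 1.442)
t=1.500: state=(3.089, 1.664)
t=1.750: state=(3.413, 2.014)
t=2.000: state=(3.557, 2.516)
t=2.250: state=(3.427, 3.148)
t=2.500: state=(3.017, 3.801)
t=2.750: state=(2.449, 4.299)
t=3.000: state=(1.891, 4.512)
t=3.250: state=(1.448, 4.436)
t=3.500: state=(1.138, 4.153)
t=3.750: state=(0.937, 3.763)
t=4.000: state=(0.817, 3.340)
t=4.250: state=(0.754, 2.930)
t=4.500: state=(0.735, 2.557)
t=4.750: state=(0.752, 2.232)
t=5.000: state=(0.801, 1.956)
t=5.250: state=(0.884, 1.729)
t=5.500: state=(1.002, 1.549)
t=5.750: state=(1.162, 1.412)
t=6.000: state=(1.369, 1.318)
t=6.250: state=(1.629, 1.269)
t=6.500: state=(1.945, 1.268)
t=6.750: state=(2.313, 1.324)
t=7.000: state=(2.717, 1.454)
t=7.250: state=(3.115, 1.684)
t=7.390: state=(3.308, 1.867)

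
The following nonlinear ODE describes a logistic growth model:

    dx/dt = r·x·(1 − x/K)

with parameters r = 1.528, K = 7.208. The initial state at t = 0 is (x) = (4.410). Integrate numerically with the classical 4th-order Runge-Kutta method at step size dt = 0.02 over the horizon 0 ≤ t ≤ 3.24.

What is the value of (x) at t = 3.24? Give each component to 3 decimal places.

t=0.000: state=(4.410)
step 1 (dt=0.02): k1=(2.616), k2=(2.607), k3=(2.607), k4=(2.597); state += dt/6·(k1+2k2+2k3+k4)
t=0.020: state=(4.462)
t=0.040: state=(4.514)
t=0.060: state=(4.565)
continuing one RK4 step at a time; state shown every 10 steps (Δt=0.2):
t=0.200: state=(4.912)
t=0.400: state=(5.362)
t=0.600: state=(5.750)
t=0.800: state=(6.073)
t=1.000: state=(6.336)
t=1.200: state=(6.544)
t=1.400: state=(6.707)
t=1.600: state=(6.832)
t=1.800: state=(6.927)
t=2.000: state=(6.999)
t=2.200: state=(7.053)
t=2.400: state=(7.093)
t=2.600: state=(7.123)
t=2.800: state=(7.145)
t=3.000: state=(7.162)
t=3.200: state=(7.174)
t=3.240: state=(7.176)

(x) = (7.176)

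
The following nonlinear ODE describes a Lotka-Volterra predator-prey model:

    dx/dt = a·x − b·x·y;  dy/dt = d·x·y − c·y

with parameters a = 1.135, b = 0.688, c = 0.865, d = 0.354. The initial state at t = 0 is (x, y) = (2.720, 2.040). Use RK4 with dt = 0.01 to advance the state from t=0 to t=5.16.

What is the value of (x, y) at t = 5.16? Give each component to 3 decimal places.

t=0.000: state=(2.720, 2.040)
step 1 (dt=0.01): k1=(-0.730, 0.200), k2=(-0.731, 0.197), k3=(-0.731, 0.197), k4=(-0.732, 0.195); state += dt/6·(k1+2k2+2k3+k4)
t=0.010: state=(2.713, 2.042)
t=0.020: state=(2.705, 2.044)
t=0.030: state=(2.698, 2.046)
continuing one RK4 step at a time; state shown every 20 steps (Δt=0.2):
t=0.200: state=(2.572, 2.069)
t=0.400: state=(2.426, 2.078)
t=0.600: state=(2.288, 2.065)
t=0.800: state=(2.166, 2.033)
t=1.000: state=(2.061, 1.986)
t=1.200: state=(1.975, 1.927)
t=1.400: state=(1.910, 1.859)
t=1.600: state=(1.865, 1.787)
t=1.800: state=(1.839, 1.714)
t=2.000: state=(1.832, 1.642)
t=2.200: state=(1.843, 1.573)
t=2.400: state=(1.871, 1.508)
t=2.600: state=(1.916, 1.451)
t=2.800: state=(1.976, 1.400)
t=3.000: state=(2.051, 1.358)
t=3.200: state=(2.140, 1.325)
t=3.400: state=(2.242, 1.301)
t=3.600: state=(2.354, 1.288)
t=3.800: state=(2.475, 1.285)
t=4.000: state=(2.601, 1.294)
t=4.200: state=(2.728, 1.314)
t=4.400: state=(2.851, 1.347)
t=4.600: state=(2.963, 1.392)
t=4.800: state=(3.059, 1.449)
t=5.000: state=(3.130, 1.518)
t=5.160: state=(3.165, 1.580)

(x, y) = (3.165, 1.580)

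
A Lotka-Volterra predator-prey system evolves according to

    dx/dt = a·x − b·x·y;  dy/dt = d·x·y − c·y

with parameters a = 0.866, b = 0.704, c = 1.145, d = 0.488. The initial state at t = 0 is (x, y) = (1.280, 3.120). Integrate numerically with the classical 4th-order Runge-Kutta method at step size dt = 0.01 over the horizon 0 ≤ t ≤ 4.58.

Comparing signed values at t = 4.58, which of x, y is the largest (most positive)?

t=0.000: state=(1.280, 3.120)
step 1 (dt=0.01): k1=(-1.703, -1.624), k2=(-1.684, -1.632), k3=(-1.685, -1.632), k4=(-1.666, -1.641); state += dt/6·(k1+2k2+2k3+k4)
t=0.010: state=(1.263, 3.104)
t=0.020: state=(1.247, 3.087)
t=0.030: state=(1.231, 3.071)
continuing one RK4 step at a time; state shown every 20 steps (Δt=0.2):
t=0.200: state=(1.005, 2.771)
t=0.400: state=(0.830, 2.409)
t=0.600: state=(0.720, 2.066)
t=0.800: state=(0.655, 1.756)
t=1.000: state=(0.620, 1.486)
t=1.200: state=(0.608, 1.255)
t=1.400: state=(0.615, 1.059)
t=1.600: state=(0.637, 0.895)
t=1.800: state=(0.675, 0.759)
t=2.000: state=(0.727, 0.646)
t=2.200: state=(0.794, 0.554)
t=2.400: state=(0.878, 0.478)
t=2.600: state=(0.981, 0.416)
t=2.800: state=(1.104, 0.366)
t=3.000: state=(1.251, 0.327)
t=3.200: state=(1.424, 0.296)
t=3.400: state=(1.626, 0.273)
t=3.600: state=(1.863, 0.257)
t=3.800: state=(2.138, 0.249)
t=4.000: state=(2.455, 0.248)
t=4.200: state=(2.819, 0.255)
t=4.400: state=(3.230, 0.272)
t=4.580: state=(3.642, 0.299)
compare at T: x=3.642, y=0.299

largest component: x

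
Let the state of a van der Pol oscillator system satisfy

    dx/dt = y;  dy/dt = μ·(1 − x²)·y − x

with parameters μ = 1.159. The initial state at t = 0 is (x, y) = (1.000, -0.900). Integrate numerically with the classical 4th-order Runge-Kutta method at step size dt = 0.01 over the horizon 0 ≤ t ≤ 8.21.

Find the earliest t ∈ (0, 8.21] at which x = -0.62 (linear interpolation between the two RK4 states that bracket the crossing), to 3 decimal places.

t = 0.976

t=0.000: state=(1.000, -0.900)
step 1 (dt=0.01): k1=(-0.900, -1.000), k2=(-0.905, -1.005), k3=(-0.905, -1.005), k4=(-0.910, -1.010); state += dt/6·(k1+2k2+2k3+k4)
t=0.010: state=(0.991, -0.910)
t=0.020: state=(0.982, -0.920)
t=0.030: state=(0.973, -0.930)
continuing one RK4 step at a time; state shown every 50 steps (Δt=0.5):
t=0.500: state=(0.395, -1.602)
t=0.970: state=(-0.604, -2.621)
next step: t=0.980: state=(-0.630, -2.634) — x has crossed -0.62
linear interpolation between t=0.970 (-0.60419) and t=0.980 (-0.63047) → t≈0.976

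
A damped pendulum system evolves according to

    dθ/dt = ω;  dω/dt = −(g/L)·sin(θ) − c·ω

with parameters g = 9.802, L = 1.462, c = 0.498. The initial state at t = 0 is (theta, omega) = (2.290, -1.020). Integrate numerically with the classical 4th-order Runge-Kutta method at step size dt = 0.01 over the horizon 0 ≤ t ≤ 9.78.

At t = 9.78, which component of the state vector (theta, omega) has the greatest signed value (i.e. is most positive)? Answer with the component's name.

t=0.000: state=(2.290, -1.020)
step 1 (dt=0.01): k1=(-1.020, -4.536), k2=(-1.043, -4.547), k3=(-1.043, -4.548), k4=(-1.065, -4.559); state += dt/6·(k1+2k2+2k3+k4)
t=0.010: state=(2.280, -1.065)
t=0.020: state=(2.269, -1.111)
t=0.030: state=(2.257, -1.157)
continuing one RK4 step at a time; state shown every 50 steps (Δt=0.5):
t=0.500: state=(1.161, -3.522)
t=1.000: state=(-0.739, -3.123)
t=1.500: state=(-1.440, 0.322)
t=2.000: state=(-0.575, 2.801)
t=2.500: state=(0.732, 1.760)
t=3.000: state=(0.904, -1.017)
t=3.500: state=(-0.003, -2.110)
t=4.000: state=(-0.703, -0.402)
t=4.500: state=(-0.397, 1.403)
t=5.000: state=(0.330, 1.107)
t=5.500: state=(0.484, -0.502)
t=6.000: state=(-0.001, -1.141)
t=6.500: state=(-0.377, -0.194)
t=7.000: state=(-0.193, 0.788)
t=7.500: state=(0.196, 0.555)
t=8.000: state=(0.249, -0.335)
t=8.500: state=(-0.028, -0.603)
t=9.000: state=(-0.208, -0.039)
t=9.500: state=(-0.082, 0.450)
t=9.780: state=(0.046, 0.419)
compare at T: theta=0.046, omega=0.419

largest component: omega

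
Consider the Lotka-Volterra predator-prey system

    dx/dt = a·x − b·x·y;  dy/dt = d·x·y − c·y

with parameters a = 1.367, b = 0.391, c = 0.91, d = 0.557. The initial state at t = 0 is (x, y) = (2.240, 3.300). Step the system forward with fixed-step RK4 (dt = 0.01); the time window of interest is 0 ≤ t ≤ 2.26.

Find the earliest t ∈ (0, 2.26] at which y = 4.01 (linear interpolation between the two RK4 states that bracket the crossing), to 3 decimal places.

t=0.000: state=(2.240, 3.300)
step 1 (dt=0.01): k1=(0.172, 1.114), k2=(0.167, 1.118), k3=(0.167, 1.118), k4=(0.162, 1.121); state += dt/6·(k1+2k2+2k3+k4)
t=0.010: state=(2.242, 3.311)
t=0.020: state=(2.243, 3.322)
t=0.030: state=(2.245, 3.334)
continuing one RK4 step at a time; state shown every 10 steps (Δt=0.1):
t=0.100: state=(2.252, 3.415)
t=0.200: state=(2.254, 3.535)
t=0.300: state=(2.245, 3.658)
t=0.400: state=(2.226, 3.783)
t=0.500: state=(2.196, 3.907)
t=0.580: state=(2.164, 4.003)
next step: t=0.590: state=(2.160, 4.015) — y has crossed 4.01
linear interpolation between t=0.580 (4.00323) and t=0.590 (4.01503) → t≈0.586

t = 0.586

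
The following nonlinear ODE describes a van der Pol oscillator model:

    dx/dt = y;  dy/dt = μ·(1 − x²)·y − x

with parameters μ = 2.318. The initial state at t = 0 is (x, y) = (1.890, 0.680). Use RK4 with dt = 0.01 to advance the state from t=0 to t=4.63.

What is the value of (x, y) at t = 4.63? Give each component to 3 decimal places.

(x, y) = (-1.854, 0.311)

t=0.000: state=(1.890, 0.680)
step 1 (dt=0.01): k1=(0.680, -5.944), k2=(0.650, -5.790), k3=(0.651, -5.793), k4=(0.622, -5.641); state += dt/6·(k1+2k2+2k3+k4)
t=0.010: state=(1.897, 0.622)
t=0.020: state=(1.902, 0.567)
t=0.030: state=(1.908, 0.515)
continuing one RK4 step at a time; state shown every 20 steps (Δt=0.2):
t=0.200: state=(1.942, -0.025)
t=0.400: state=(1.912, -0.227)
t=0.600: state=(1.860, -0.291)
t=0.800: state=(1.798, -0.322)
t=1.000: state=(1.731, -0.347)
t=1.200: state=(1.659, -0.374)
t=1.400: state=(1.581, -0.405)
t=1.600: state=(1.496, -0.444)
t=1.800: state=(1.403, -0.495)
t=2.000: state=(1.297, -0.564)
t=2.200: state=(1.175, -0.662)
t=2.400: state=(1.029, -0.809)
t=2.600: state=(0.846, -1.048)
t=2.800: state=(0.599, -1.464)
t=3.000: state=(0.237, -2.234)
t=3.200: state=(-0.330, -3.506)
t=3.400: state=(-1.130, -4.128)
t=3.600: state=(-1.781, -2.088)
t=3.800: state=(-2.002, -0.385)
t=4.000: state=(-2.016, 0.122)
t=4.200: state=(-1.977, 0.247)
t=4.400: state=(-1.923, 0.287)
t=4.600: state=(-1.863, 0.308)
t=4.630: state=(-1.854, 0.311)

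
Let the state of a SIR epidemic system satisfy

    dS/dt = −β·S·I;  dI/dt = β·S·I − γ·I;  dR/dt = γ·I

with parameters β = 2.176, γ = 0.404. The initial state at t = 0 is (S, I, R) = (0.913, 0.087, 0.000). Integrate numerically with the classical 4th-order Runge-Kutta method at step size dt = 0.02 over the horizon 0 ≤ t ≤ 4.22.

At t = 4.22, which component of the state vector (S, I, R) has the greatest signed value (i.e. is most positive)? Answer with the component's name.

largest component: R

t=0.000: state=(0.913, 0.087, 0.000)
step 1 (dt=0.02): k1=(-0.173, 0.138, 0.035), k2=(-0.175, 0.140, 0.036), k3=(-0.175, 0.140, 0.036), k4=(-0.178, 0.141, 0.036); state += dt/6·(k1+2k2+2k3+k4)
t=0.020: state=(0.909, 0.090, 0.001)
t=0.040: state=(0.906, 0.093, 0.001)
t=0.060: state=(0.902, 0.096, 0.002)
continuing one RK4 step at a time; state shown every 10 steps (Δt=0.2):
t=0.200: state=(0.873, 0.118, 0.008)
t=0.400: state=(0.823, 0.158, 0.019)
t=0.600: state=(0.760, 0.206, 0.034)
t=0.800: state=(0.687, 0.260, 0.053)
t=1.000: state=(0.606, 0.318, 0.076)
t=1.200: state=(0.521, 0.375, 0.104)
t=1.400: state=(0.438, 0.426, 0.137)
t=1.600: state=(0.360, 0.467, 0.173)
t=1.800: state=(0.292, 0.496, 0.212)
t=2.000: state=(0.234, 0.513, 0.253)
t=2.200: state=(0.187, 0.519, 0.294)
t=2.400: state=(0.149, 0.515, 0.336)
t=2.600: state=(0.120, 0.503, 0.377)
t=2.800: state=(0.096, 0.486, 0.417)
t=3.000: state=(0.078, 0.466, 0.456)
t=3.200: state=(0.064, 0.443, 0.493)
t=3.400: state=(0.053, 0.419, 0.527)
t=3.600: state=(0.045, 0.395, 0.560)
t=3.800: state=(0.038, 0.371, 0.591)
t=4.000: state=(0.032, 0.347, 0.620)
t=4.200: state=(0.028, 0.325, 0.647)
t=4.220: state=(0.028, 0.322, 0.650)
compare at T: S=0.028, I=0.322, R=0.650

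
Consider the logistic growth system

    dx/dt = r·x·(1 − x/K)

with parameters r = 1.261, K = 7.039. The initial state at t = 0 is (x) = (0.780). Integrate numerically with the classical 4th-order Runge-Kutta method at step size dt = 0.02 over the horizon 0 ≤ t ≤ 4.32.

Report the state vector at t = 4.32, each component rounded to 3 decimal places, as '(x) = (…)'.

(x) = (6.804)

t=0.000: state=(0.780)
step 1 (dt=0.02): k1=(0.875), k2=(0.883), k3=(0.883), k4=(0.892); state += dt/6·(k1+2k2+2k3+k4)
t=0.020: state=(0.798)
t=0.040: state=(0.816)
t=0.060: state=(0.834)
continuing one RK4 step at a time; state shown every 10 steps (Δt=0.2):
t=0.200: state=(0.973)
t=0.400: state=(1.204)
t=0.600: state=(1.477)
t=0.800: state=(1.793)
t=1.000: state=(2.150)
t=1.200: state=(2.544)
t=1.400: state=(2.966)
t=1.600: state=(3.405)
t=1.800: state=(3.848)
t=2.000: state=(4.281)
t=2.200: state=(4.690)
t=2.400: state=(5.067)
t=2.600: state=(5.405)
t=2.800: state=(5.700)
t=3.000: state=(5.952)
t=3.200: state=(6.164)
t=3.400: state=(6.340)
t=3.600: state=(6.483)
t=3.800: state=(6.600)
t=4.000: state=(6.693)
t=4.200: state=(6.767)
t=4.320: state=(6.804)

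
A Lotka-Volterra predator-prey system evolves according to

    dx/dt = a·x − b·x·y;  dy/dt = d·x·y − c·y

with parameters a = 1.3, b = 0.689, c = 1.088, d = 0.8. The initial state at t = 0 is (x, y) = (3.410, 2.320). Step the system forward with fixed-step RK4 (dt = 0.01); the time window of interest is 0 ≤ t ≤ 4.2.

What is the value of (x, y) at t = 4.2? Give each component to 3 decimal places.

t=0.000: state=(3.410, 2.320)
step 1 (dt=0.01): k1=(-1.018, 3.805), k2=(-1.061, 3.826), k3=(-1.061, 3.826), k4=(-1.104, 3.848); state += dt/6·(k1+2k2+2k3+k4)
t=0.010: state=(3.399, 2.358)
t=0.020: state=(3.388, 2.397)
t=0.030: state=(3.376, 2.436)
continuing one RK4 step at a time; state shown every 20 steps (Δt=0.2):
t=0.200: state=(3.039, 3.140)
t=0.400: state=(2.419, 3.917)
t=0.600: state=(1.761, 4.398)
t=0.800: state=(1.233, 4.485)
t=1.000: state=(0.873, 4.261)
t=1.200: state=(0.646, 3.865)
t=1.400: state=(0.507, 3.407)
t=1.600: state=(0.425, 2.951)
t=1.800: state=(0.378, 2.531)
t=2.000: state=(0.355, 2.158)
t=2.200: state=(0.350, 1.836)
t=2.400: state=(0.359, 1.563)
t=2.600: state=(0.382, 1.334)
t=2.800: state=(0.417, 1.144)
t=3.000: state=(0.468, 0.987)
t=3.200: state=(0.534, 0.860)
t=3.400: state=(0.620, 0.759)
t=3.600: state=(0.728, 0.680)
t=3.800: state=(0.864, 0.621)
t=4.000: state=(1.031, 0.581)
t=4.200: state=(1.237, 0.560)

(x, y) = (1.237, 0.560)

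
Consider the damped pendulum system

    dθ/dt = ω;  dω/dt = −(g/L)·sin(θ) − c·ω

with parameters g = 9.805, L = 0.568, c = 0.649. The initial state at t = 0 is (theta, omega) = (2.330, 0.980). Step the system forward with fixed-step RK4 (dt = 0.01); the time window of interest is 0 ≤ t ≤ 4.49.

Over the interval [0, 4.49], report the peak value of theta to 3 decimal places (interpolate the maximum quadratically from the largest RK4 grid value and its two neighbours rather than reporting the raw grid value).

t=0.000: state=(2.330, 0.980)
step 1 (dt=0.01): k1=(0.980, -13.158), k2=(0.914, -13.057), k3=(0.915, -13.061), k4=(0.849, -12.964); state += dt/6·(k1+2k2+2k3+k4)
t=0.010: state=(2.339, 0.849)
t=0.020: state=(2.347, 0.721)
t=0.030: state=(2.354, 0.594)
continuing one RK4 step at a time; state shown every 20 steps (Δt=0.2):
t=0.200: state=(2.279, -1.455)
t=0.400: state=(1.729, -4.124)
t=0.600: state=(0.640, -6.506)
t=0.800: state=(-0.643, -5.619)
t=1.000: state=(-1.430, -2.118)
t=1.200: state=(-1.497, 1.373)
t=1.400: state=(-0.919, 4.234)
t=1.600: state=(0.058, 5.024)
t=1.800: state=(0.883, 2.857)
t=2.000: state=(1.138, -0.317)
t=2.200: state=(0.789, -2.997)
t=2.400: state=(0.054, -3.951)
t=2.600: state=(-0.623, -2.480)
t=2.800: state=(-0.864, 0.115)
t=3.000: state=(-0.602, 2.342)
t=3.200: state=(-0.028, 3.065)
t=3.400: state=(0.492, 1.876)
t=3.600: state=(0.662, -0.216)
t=3.800: state=(0.431, -1.940)
t=4.000: state=(-0.025, -2.356)
t=4.200: state=(-0.411, -1.304)
t=4.400: state=(-0.505, 0.371)
t=4.490: state=(-0.441, 1.043)
largest grid value and its neighbours: theta(0.070)=2.36736, theta(0.080)=2.36775, theta(0.090)=2.36693
parabola through these three points peaks at t≈0.078 with theta≈2.36777

max theta = 2.368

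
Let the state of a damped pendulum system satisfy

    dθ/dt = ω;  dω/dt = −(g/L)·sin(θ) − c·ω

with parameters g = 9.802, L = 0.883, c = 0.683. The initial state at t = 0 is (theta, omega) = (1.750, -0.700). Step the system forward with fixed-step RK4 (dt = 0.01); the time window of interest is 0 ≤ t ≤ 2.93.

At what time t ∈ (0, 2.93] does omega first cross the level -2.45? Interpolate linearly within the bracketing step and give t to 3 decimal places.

t=0.000: state=(1.750, -0.700)
step 1 (dt=0.01): k1=(-0.700, -10.445), k2=(-0.752, -10.416), k3=(-0.752, -10.417), k4=(-0.804, -10.388); state += dt/6·(k1+2k2+2k3+k4)
t=0.010: state=(1.742, -0.804)
t=0.020: state=(1.734, -0.908)
t=0.030: state=(1.724, -1.011)
continuing one RK4 step at a time; state shown every 10 steps (Δt=0.1):
t=0.100: state=(1.629, -1.718)
t=0.170: state=(1.485, -2.395)
next step: t=0.180: state=(1.460, -2.489) — omega has crossed -2.45
linear interpolation between t=0.170 (-2.39547) and t=0.180 (-2.48926) → t≈0.176

t = 0.176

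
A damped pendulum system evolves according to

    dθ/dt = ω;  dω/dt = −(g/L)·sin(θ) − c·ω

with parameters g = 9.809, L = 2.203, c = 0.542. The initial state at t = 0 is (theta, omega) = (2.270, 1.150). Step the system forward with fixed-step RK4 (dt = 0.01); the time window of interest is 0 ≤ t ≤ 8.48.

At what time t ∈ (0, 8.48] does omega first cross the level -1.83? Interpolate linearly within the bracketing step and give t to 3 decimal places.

t=0.000: state=(2.270, 1.150)
step 1 (dt=0.01): k1=(1.150, -4.031), k2=(1.130, -4.004), k3=(1.130, -4.004), k4=(1.110, -3.977); state += dt/6·(k1+2k2+2k3+k4)
t=0.010: state=(2.281, 1.110)
t=0.020: state=(2.292, 1.070)
t=0.030: state=(2.303, 1.031)
continuing one RK4 step at a time; state shown every 50 steps (Δt=0.5):
t=0.500: state=(2.426, -0.416)
t=0.980: state=(1.902, -1.815)
next step: t=0.990: state=(1.884, -1.847) — omega has crossed -1.83
linear interpolation between t=0.980 (-1.81480) and t=0.990 (-1.84711) → t≈0.985

t = 0.985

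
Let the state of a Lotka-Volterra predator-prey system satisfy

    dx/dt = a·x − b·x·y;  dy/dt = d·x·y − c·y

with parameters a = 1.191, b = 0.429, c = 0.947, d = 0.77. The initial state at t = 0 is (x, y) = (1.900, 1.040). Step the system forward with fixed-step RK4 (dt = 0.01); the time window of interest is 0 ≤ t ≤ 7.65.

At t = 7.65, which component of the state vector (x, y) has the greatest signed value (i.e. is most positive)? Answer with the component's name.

t=0.000: state=(1.900, 1.040)
step 1 (dt=0.01): k1=(1.415, 0.537), k2=(1.418, 0.544), k3=(1.418, 0.544), k4=(1.421, 0.551); state += dt/6·(k1+2k2+2k3+k4)
t=0.010: state=(1.914, 1.045)
t=0.020: state=(1.928, 1.051)
t=0.030: state=(1.943, 1.057)
continuing one RK4 step at a time; state shown every 25 steps (Δt=0.25):
t=0.250: state=(2.268, 1.225)
t=0.500: state=(2.637, 1.551)
t=0.750: state=(2.927, 2.096)
t=1.000: state=(3.018, 2.944)
t=1.250: state=(2.793, 4.087)
t=1.500: state=(2.274, 5.271)
t=1.750: state=(1.659, 6.072)
t=2.000: state=(1.147, 6.261)
t=2.250: state=(0.800, 5.944)
t=2.500: state=(0.587, 5.352)
t=2.750: state=(0.462, 4.667)
t=3.000: state=(0.391, 3.996)
t=3.250: state=(0.355, 3.386)
t=3.500: state=(0.342, 2.857)
t=3.750: state=(0.348, 2.409)
t=4.000: state=(0.369, 2.036)
t=4.250: state=(0.406, 1.731)
t=4.500: state=(0.461, 1.485)
t=4.750: state=(0.535, 1.289)
t=5.000: state=(0.633, 1.138)
t=5.250: state=(0.760, 1.026)
t=5.500: state=(0.920, 0.952)
t=5.750: state=(1.122, 0.913)
t=6.000: state=(1.370, 0.916)
t=6.250: state=(1.669, 0.967)
t=6.500: state=(2.015, 1.088)
t=6.750: state=(2.389, 1.311)
t=7.000: state=(2.743, 1.697)
t=7.250: state=(2.984, 2.331)
t=7.500: state=(2.983, 3.284)
t=7.650: state=(2.824, 3.989)
compare at T: x=2.824, y=3.989

largest component: y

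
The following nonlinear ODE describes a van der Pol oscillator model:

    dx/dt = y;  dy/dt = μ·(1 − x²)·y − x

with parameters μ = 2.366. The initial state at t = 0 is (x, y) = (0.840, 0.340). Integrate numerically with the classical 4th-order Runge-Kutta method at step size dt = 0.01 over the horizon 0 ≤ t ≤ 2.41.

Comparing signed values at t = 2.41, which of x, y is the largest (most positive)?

largest component: y

t=0.000: state=(0.840, 0.340)
step 1 (dt=0.01): k1=(0.340, -0.603), k2=(0.337, -0.609), k3=(0.337, -0.609), k4=(0.334, -0.615); state += dt/6·(k1+2k2+2k3+k4)
t=0.010: state=(0.843, 0.334)
t=0.020: state=(0.847, 0.328)
t=0.030: state=(0.850, 0.321)
continuing one RK4 step at a time; state shown every 10 steps (Δt=0.1):
t=0.100: state=(0.871, 0.274)
t=0.200: state=(0.894, 0.198)
t=0.300: state=(0.910, 0.115)
t=0.400: state=(0.917, 0.026)
t=0.500: state=(0.915, -0.067)
t=0.600: state=(0.904, -0.162)
t=0.700: state=(0.883, -0.262)
t=0.800: state=(0.851, -0.367)
t=0.900: state=(0.809, -0.481)
t=1.000: state=(0.755, -0.610)
t=1.100: state=(0.686, -0.759)
t=1.200: state=(0.602, -0.941)
t=1.300: state=(0.497, -1.169)
t=1.400: state=(0.366, -1.465)
t=1.500: state=(0.201, -1.852)
t=1.600: state=(-0.009, -2.350)
t=1.700: state=(-0.273, -2.946)
t=1.800: state=(-0.597, -3.518)
t=1.900: state=(-0.966, -3.770)
t=2.000: state=(-1.329, -3.373)
t=2.100: state=(-1.621, -2.408)
t=2.200: state=(-1.809, -1.373)
t=2.300: state=(-1.906, -0.625)
t=2.400: state=(-1.944, -0.186)
t=2.410: state=(-1.946, -0.156)
compare at T: x=-1.946, y=-0.156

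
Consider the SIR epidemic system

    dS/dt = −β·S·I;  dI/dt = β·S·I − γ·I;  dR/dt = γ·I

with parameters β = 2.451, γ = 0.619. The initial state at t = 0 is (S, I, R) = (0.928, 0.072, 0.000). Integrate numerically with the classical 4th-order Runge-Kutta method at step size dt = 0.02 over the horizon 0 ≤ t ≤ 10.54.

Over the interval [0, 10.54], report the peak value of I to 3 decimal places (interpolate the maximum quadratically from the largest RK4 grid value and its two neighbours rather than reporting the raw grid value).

max I = 0.419

t=0.000: state=(0.928, 0.072, 0.000)
step 1 (dt=0.02): k1=(-0.164, 0.119, 0.045), k2=(-0.166, 0.121, 0.045), k3=(-0.166, 0.121, 0.045), k4=(-0.169, 0.123, 0.046); state += dt/6·(k1+2k2+2k3+k4)
t=0.020: state=(0.925, 0.074, 0.001)
t=0.040: state=(0.921, 0.077, 0.002)
t=0.060: state=(0.918, 0.079, 0.003)
continuing one RK4 step at a time; state shown every 25 steps (Δt=0.5):
t=0.500: state=(0.812, 0.155, 0.034)
t=1.000: state=(0.625, 0.275, 0.100)
t=1.500: state=(0.416, 0.381, 0.203)
t=2.000: state=(0.253, 0.419, 0.329)
t=2.500: state=(0.153, 0.392, 0.455)
t=3.000: state=(0.098, 0.334, 0.568)
t=3.500: state=(0.068, 0.271, 0.661)
t=4.000: state=(0.050, 0.213, 0.736)
t=4.500: state=(0.040, 0.165, 0.795)
t=5.000: state=(0.033, 0.127, 0.840)
t=5.500: state=(0.029, 0.097, 0.874)
t=6.000: state=(0.026, 0.073, 0.900)
t=6.500: state=(0.024, 0.056, 0.920)
t=7.000: state=(0.023, 0.042, 0.935)
t=7.500: state=(0.022, 0.032, 0.946)
t=8.000: state=(0.021, 0.024, 0.955)
t=8.500: state=(0.021, 0.018, 0.961)
t=9.000: state=(0.020, 0.014, 0.966)
t=9.500: state=(0.020, 0.010, 0.970)
t=10.000: state=(0.020, 0.008, 0.973)
t=10.500: state=(0.020, 0.006, 0.975)
t=10.540: state=(0.020, 0.006, 0.975)
largest grid value and its neighbours: I(1.980)=0.41872, I(2.000)=0.41878, I(2.020)=0.41873
parabola through these three points peaks at t≈2.001 with I≈0.41878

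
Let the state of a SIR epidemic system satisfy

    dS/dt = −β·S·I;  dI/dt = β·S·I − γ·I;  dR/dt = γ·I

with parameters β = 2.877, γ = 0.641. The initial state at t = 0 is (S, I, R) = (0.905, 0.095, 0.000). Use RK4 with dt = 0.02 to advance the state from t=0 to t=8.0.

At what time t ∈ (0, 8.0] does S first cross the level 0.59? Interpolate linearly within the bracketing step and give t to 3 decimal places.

t = 0.765

t=0.000: state=(0.905, 0.095, 0.000)
step 1 (dt=0.02): k1=(-0.247, 0.186, 0.061), k2=(-0.252, 0.189, 0.062), k3=(-0.252, 0.189, 0.062), k4=(-0.256, 0.192, 0.063); state += dt/6·(k1+2k2+2k3+k4)
t=0.020: state=(0.900, 0.099, 0.001)
t=0.040: state=(0.895, 0.103, 0.003)
t=0.060: state=(0.889, 0.107, 0.004)
continuing one RK4 step at a time; state shown every 25 steps (Δt=0.5):
t=0.500: state=(0.725, 0.226, 0.049)
t=0.760: state=(0.593, 0.313, 0.094)
next step: t=0.780: state=(0.582, 0.320, 0.098) — S has crossed 0.59
linear interpolation between t=0.760 (0.59260) and t=0.780 (0.58191) → t≈0.765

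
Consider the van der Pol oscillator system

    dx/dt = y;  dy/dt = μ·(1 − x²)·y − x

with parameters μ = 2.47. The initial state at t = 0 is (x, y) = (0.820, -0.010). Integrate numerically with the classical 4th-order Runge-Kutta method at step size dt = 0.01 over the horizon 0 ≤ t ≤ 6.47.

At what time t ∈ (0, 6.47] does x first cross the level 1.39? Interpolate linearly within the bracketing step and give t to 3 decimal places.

t=0.000: state=(0.820, -0.010)
step 1 (dt=0.01): k1=(-0.010, -0.828), k2=(-0.014, -0.831), k3=(-0.014, -0.831), k4=(-0.018, -0.835); state += dt/6·(k1+2k2+2k3+k4)
t=0.010: state=(0.820, -0.018)
t=0.020: state=(0.820, -0.027)
t=0.030: state=(0.819, -0.035)
continuing one RK4 step at a time; state shown every 25 steps (Δt=0.25):
t=0.250: state=(0.790, -0.239)
t=0.500: state=(0.696, -0.530)
t=0.750: state=(0.513, -0.969)
t=1.000: state=(0.182, -1.772)
t=1.250: state=(-0.428, -3.185)
t=1.500: state=(-1.318, -3.345)
t=1.750: state=(-1.849, -0.931)
t=2.000: state=(-1.928, 0.051)
t=2.250: state=(-1.885, 0.246)
t=2.500: state=(-1.816, 0.297)
t=2.750: state=(-1.738, 0.326)
t=3.000: state=(-1.653, 0.356)
t=3.250: state=(-1.560, 0.393)
t=3.500: state=(-1.455, 0.443)
t=3.750: state=(-1.337, 0.513)
t=4.000: state=(-1.196, 0.620)
t=4.250: state=(-1.021, 0.798)
t=4.500: state=(-0.784, 1.131)
t=4.750: state=(-0.425, 1.839)
t=5.000: state=(0.205, 3.359)
t=5.250: state=(1.225, 4.201)
t=5.290: state=(1.386, 3.866)
next step: t=5.300: state=(1.425, 3.760) — x has crossed 1.39
linear interpolation between t=5.290 (1.38637) and t=5.300 (1.42450) → t≈5.291

t = 5.291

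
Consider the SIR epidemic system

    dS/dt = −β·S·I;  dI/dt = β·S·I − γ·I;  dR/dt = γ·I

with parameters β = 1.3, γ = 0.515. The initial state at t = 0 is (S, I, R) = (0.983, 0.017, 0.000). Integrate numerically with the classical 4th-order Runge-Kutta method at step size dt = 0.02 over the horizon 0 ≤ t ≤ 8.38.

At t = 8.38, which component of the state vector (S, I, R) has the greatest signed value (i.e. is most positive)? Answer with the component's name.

t=0.000: state=(0.983, 0.017, 0.000)
step 1 (dt=0.02): k1=(-0.022, 0.013, 0.009), k2=(-0.022, 0.013, 0.009), k3=(-0.022, 0.013, 0.009), k4=(-0.022, 0.013, 0.009); state += dt/6·(k1+2k2+2k3+k4)
t=0.020: state=(0.983, 0.017, 0.000)
t=0.040: state=(0.982, 0.018, 0.000)
t=0.060: state=(0.982, 0.018, 0.001)
continuing one RK4 step at a time; state shown every 25 steps (Δt=0.5):
t=0.500: state=(0.970, 0.025, 0.005)
t=1.000: state=(0.951, 0.036, 0.013)
t=1.500: state=(0.925, 0.051, 0.024)
t=2.000: state=(0.889, 0.071, 0.040)
t=2.500: state=(0.842, 0.096, 0.061)
t=3.000: state=(0.784, 0.127, 0.090)
t=3.500: state=(0.714, 0.159, 0.127)
t=4.000: state=(0.637, 0.191, 0.172)
t=4.500: state=(0.558, 0.218, 0.225)
t=5.000: state=(0.481, 0.236, 0.283)
t=5.500: state=(0.411, 0.244, 0.345)
t=6.000: state=(0.351, 0.241, 0.408)
t=6.500: state=(0.301, 0.230, 0.469)
t=7.000: state=(0.261, 0.214, 0.526)
t=7.500: state=(0.228, 0.193, 0.578)
t=8.000: state=(0.203, 0.172, 0.625)
t=8.380: state=(0.187, 0.156, 0.657)
compare at T: S=0.187, I=0.156, R=0.657

largest component: R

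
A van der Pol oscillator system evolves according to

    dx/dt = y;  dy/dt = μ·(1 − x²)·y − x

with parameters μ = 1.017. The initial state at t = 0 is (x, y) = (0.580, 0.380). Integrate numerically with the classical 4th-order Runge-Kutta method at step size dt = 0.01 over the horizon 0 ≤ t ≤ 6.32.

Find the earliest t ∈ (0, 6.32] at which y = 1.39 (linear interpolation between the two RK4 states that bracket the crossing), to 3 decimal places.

t=0.000: state=(0.580, 0.380)
step 1 (dt=0.01): k1=(0.380, -0.324), k2=(0.378, -0.327), k3=(0.378, -0.327), k4=(0.377, -0.331); state += dt/6·(k1+2k2+2k3+k4)
t=0.010: state=(0.584, 0.377)
t=0.020: state=(0.588, 0.373)
t=0.030: state=(0.591, 0.370)
continuing one RK4 step at a time; state shown every 25 steps (Δt=0.25):
t=0.250: state=(0.663, 0.276)
t=0.500: state=(0.714, 0.130)
t=0.750: state=(0.726, -0.045)
t=1.000: state=(0.690, -0.241)
t=1.250: state=(0.604, -0.455)
t=1.500: state=(0.461, -0.693)
t=1.750: state=(0.254, -0.967)
t=2.000: state=(-0.026, -1.276)
t=2.250: state=(-0.383, -1.570)
t=2.500: state=(-0.797, -1.692)
t=2.750: state=(-1.197, -1.439)
t=3.000: state=(-1.488, -0.861)
t=3.250: state=(-1.626, -0.267)
t=3.500: state=(-1.636, 0.159)
t=3.750: state=(-1.559, 0.438)
t=4.000: state=(-1.423, 0.643)
t=4.250: state=(-1.239, 0.832)
t=4.500: state=(-1.005, 1.050)
t=4.750: state=(-0.708, 1.344)
t=4.780: state=(-0.667, 1.387)
next step: t=4.790: state=(-0.653, 1.402) — y has crossed 1.39
linear interpolation between t=4.780 (1.38710) and t=4.790 (1.40171) → t≈4.782

t = 4.782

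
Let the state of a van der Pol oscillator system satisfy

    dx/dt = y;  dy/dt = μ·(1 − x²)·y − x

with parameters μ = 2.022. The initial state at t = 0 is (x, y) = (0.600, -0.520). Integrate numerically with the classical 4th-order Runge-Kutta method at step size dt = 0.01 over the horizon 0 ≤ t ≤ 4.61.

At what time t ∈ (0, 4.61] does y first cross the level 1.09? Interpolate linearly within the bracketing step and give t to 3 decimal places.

t=0.000: state=(0.600, -0.520)
step 1 (dt=0.01): k1=(-0.520, -1.273), k2=(-0.526, -1.282), k3=(-0.526, -1.282), k4=(-0.533, -1.291); state += dt/6·(k1+2k2+2k3+k4)
t=0.010: state=(0.595, -0.533)
t=0.020: state=(0.589, -0.546)
t=0.030: state=(0.584, -0.559)
continuing one RK4 step at a time; state shown every 20 steps (Δt=0.2):
t=0.200: state=(0.468, -0.819)
t=0.400: state=(0.264, -1.249)
t=0.600: state=(-0.046, -1.886)
t=0.800: state=(-0.502, -2.672)
t=1.000: state=(-1.080, -2.919)
t=1.200: state=(-1.576, -1.864)
t=1.400: state=(-1.815, -0.613)
t=1.600: state=(-1.866, 0.005)
t=1.800: state=(-1.838, 0.238)
t=2.000: state=(-1.780, 0.332)
t=2.200: state=(-1.708, 0.384)
t=2.400: state=(-1.627, 0.426)
t=2.600: state=(-1.537, 0.470)
t=2.800: state=(-1.438, 0.524)
t=3.000: state=(-1.326, 0.595)
t=3.200: state=(-1.198, 0.694)
t=3.400: state=(-1.046, 0.839)
t=3.600: state=(-0.857, 1.065)
t=3.610: state=(-0.846, 1.079)
next step: t=3.620: state=(-0.836, 1.094) — y has crossed 1.09
linear interpolation between t=3.610 (1.07920) and t=3.620 (1.09404) → t≈3.617

t = 3.617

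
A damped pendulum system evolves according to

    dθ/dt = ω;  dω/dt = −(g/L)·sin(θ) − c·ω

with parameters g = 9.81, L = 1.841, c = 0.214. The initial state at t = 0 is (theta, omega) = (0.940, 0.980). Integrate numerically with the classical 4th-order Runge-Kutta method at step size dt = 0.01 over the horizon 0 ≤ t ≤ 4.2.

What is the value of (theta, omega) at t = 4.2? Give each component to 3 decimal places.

(theta, omega) = (-0.515, -0.906)

t=0.000: state=(0.940, 0.980)
step 1 (dt=0.01): k1=(0.980, -4.513), k2=(0.957, -4.523), k3=(0.957, -4.523), k4=(0.935, -4.533); state += dt/6·(k1+2k2+2k3+k4)
t=0.010: state=(0.950, 0.935)
t=0.020: state=(0.959, 0.889)
t=0.030: state=(0.967, 0.844)
continuing one RK4 step at a time; state shown every 20 steps (Δt=0.2):
t=0.200: state=(1.044, 0.057)
t=0.400: state=(0.965, -0.833)
t=0.600: state=(0.720, -1.583)
t=0.800: state=(0.350, -2.052)
t=1.000: state=(-0.073, -2.108)
t=1.200: state=(-0.464, -1.737)
t=1.400: state=(-0.748, -1.062)
t=1.600: state=(-0.880, -0.250)
t=1.800: state=(-0.848, 0.563)
t=2.000: state=(-0.662, 1.261)
t=2.200: state=(-0.359, 1.722)
t=2.400: state=(0.003, 1.834)
t=2.600: state=(0.349, 1.570)
t=2.800: state=(0.611, 1.014)
t=3.000: state=(0.745, 0.307)
t=3.200: state=(0.733, -0.418)
t=3.400: state=(0.584, -1.046)
t=3.600: state=(0.329, -1.467)
t=3.800: state=(0.018, -1.585)
t=4.000: state=(-0.283, -1.377)
t=4.200: state=(-0.515, -0.906)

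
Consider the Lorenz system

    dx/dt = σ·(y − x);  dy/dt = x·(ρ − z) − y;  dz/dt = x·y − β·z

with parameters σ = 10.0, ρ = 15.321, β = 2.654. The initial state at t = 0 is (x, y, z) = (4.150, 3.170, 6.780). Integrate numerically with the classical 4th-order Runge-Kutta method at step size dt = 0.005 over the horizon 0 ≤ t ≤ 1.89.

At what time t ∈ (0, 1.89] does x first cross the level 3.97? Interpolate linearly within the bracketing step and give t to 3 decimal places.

t=0.000: state=(4.150, 3.170, 6.780)
step 1 (dt=0.005): k1=(-9.800, 32.275, -4.839), k2=(-8.748, 32.035, -4.551), k3=(-8.780, 32.055, -4.547), k4=(-7.758, 31.833, -4.259); state += dt/6·(k1+2k2+2k3+k4)
t=0.005: state=(4.106, 3.330, 6.757)
t=0.010: state=(4.072, 3.488, 6.737)
t=0.015: state=(4.048, 3.645, 6.721)
continuing one RK4 step at a time; state shown every 20 steps (Δt=0.1):
t=0.100: state=(4.674, 6.295, 6.987)
t=0.200: state=(6.938, 9.644, 9.492)
t=0.300: state=(9.398, 11.096, 15.143)
t=0.400: state=(9.415, 7.639, 19.835)
t=0.500: state=(6.614, 3.424, 19.012)
t=0.595: state=(4.054, 2.036, 15.894)
next step: t=0.600: state=(3.955, 2.016, 15.725) — x has crossed 3.97
linear interpolation between t=0.595 (4.05438) and t=0.600 (3.95542) → t≈0.599

t = 0.599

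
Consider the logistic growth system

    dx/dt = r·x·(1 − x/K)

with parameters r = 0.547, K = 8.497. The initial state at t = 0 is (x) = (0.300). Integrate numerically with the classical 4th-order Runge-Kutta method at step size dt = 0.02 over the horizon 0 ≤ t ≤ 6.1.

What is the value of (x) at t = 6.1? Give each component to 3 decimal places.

t=0.000: state=(0.300)
step 1 (dt=0.02): k1=(0.158), k2=(0.159), k3=(0.159), k4=(0.160); state += dt/6·(k1+2k2+2k3+k4)
t=0.020: state=(0.303)
t=0.040: state=(0.306)
t=0.060: state=(0.310)
continuing one RK4 step at a time; state shown every 10 steps (Δt=0.2):
t=0.200: state=(0.333)
t=0.400: state=(0.370)
t=0.600: state=(0.411)
t=0.800: state=(0.456)
t=1.000: state=(0.505)
t=1.200: state=(0.560)
t=1.400: state=(0.620)
t=1.600: state=(0.686)
t=1.800: state=(0.758)
t=2.000: state=(0.837)
t=2.200: state=(0.923)
t=2.400: state=(1.017)
t=2.600: state=(1.120)
t=2.800: state=(1.230)
t=3.000: state=(1.350)
t=3.200: state=(1.479)
t=3.400: state=(1.617)
t=3.600: state=(1.765)
t=3.800: state=(1.923)
t=4.000: state=(2.091)
t=4.200: state=(2.268)
t=4.400: state=(2.454)
t=4.600: state=(2.650)
t=4.800: state=(2.853)
t=5.000: state=(3.064)
t=5.200: state=(3.281)
t=5.400: state=(3.504)
t=5.600: state=(3.732)
t=5.800: state=(3.962)
t=6.000: state=(4.194)
t=6.100: state=(4.310)

(x) = (4.310)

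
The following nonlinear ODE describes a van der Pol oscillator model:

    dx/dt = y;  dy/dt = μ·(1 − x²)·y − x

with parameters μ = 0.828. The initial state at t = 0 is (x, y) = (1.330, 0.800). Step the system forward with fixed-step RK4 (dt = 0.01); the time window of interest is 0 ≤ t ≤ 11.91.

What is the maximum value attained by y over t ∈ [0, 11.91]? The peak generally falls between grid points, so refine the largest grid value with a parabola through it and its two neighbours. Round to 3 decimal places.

t=0.000: state=(1.330, 0.800)
step 1 (dt=0.01): k1=(0.800, -1.839), k2=(0.791, -1.844), k3=(0.791, -1.844), k4=(0.782, -1.849); state += dt/6·(k1+2k2+2k3+k4)
t=0.010: state=(1.338, 0.782)
t=0.020: state=(1.346, 0.763)
t=0.030: state=(1.353, 0.744)
continuing one RK4 step at a time; state shown every 50 steps (Δt=0.5):
t=0.500: state=(1.503, -0.071)
t=1.000: state=(1.316, -0.634)
t=1.500: state=(0.882, -1.113)
t=2.000: state=(0.168, -1.793)
t=2.500: state=(-0.900, -2.303)
t=3.000: state=(-1.785, -0.968)
t=3.500: state=(-1.917, 0.248)
t=4.000: state=(-1.667, 0.694)
t=4.500: state=(-1.239, 1.029)
t=5.000: state=(-0.605, 1.562)
t=5.500: state=(0.379, 2.374)
t=6.000: state=(1.546, 1.843)
t=6.500: state=(1.999, 0.111)
t=7.000: state=(1.858, -0.549)
t=7.500: state=(1.504, -0.858)
t=8.000: state=(0.987, -1.243)
t=8.500: state=(0.208, -1.938)
t=9.000: state=(-0.948, -2.485)
t=9.500: state=(-1.872, -0.936)
t=10.000: state=(-1.978, 0.290)
t=10.500: state=(-1.717, 0.699)
t=11.000: state=(-1.293, 1.009)
t=11.500: state=(-0.677, 1.510)
t=11.910: state=(0.074, 2.179)
largest grid value and its neighbours: y(5.660)=2.49571, y(5.670)=2.49585, y(5.680)=2.49493
parabola through these three points peaks at t≈5.666 with y≈2.49593

max y = 2.496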